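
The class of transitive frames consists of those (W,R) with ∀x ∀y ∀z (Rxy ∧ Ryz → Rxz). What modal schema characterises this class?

□ψ → □□ψ

This is transitivity; the standard corresponding axiom is 4: □ψ → □□ψ.
Suppose □ψ→□□ψ is valid. Take Rxy, Ryz and set V(ψ)={w : Rxw}. Then □ψ at x, so □□ψ at x, so □ψ at y, so ψ at z, i.e. Rxz.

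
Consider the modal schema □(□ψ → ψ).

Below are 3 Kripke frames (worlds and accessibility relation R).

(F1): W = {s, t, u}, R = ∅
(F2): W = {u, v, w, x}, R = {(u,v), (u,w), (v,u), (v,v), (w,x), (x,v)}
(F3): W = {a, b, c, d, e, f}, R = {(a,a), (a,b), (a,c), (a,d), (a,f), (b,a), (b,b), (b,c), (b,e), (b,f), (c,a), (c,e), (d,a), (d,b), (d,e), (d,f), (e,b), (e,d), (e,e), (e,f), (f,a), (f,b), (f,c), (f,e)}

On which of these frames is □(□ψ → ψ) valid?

(F1)

This is the axiom for shift-reflexivity; its first-order frame correspondent is ∀x ∀y (Rxy → Ryy).
(F1): holds.
(F2): fails — Ruw but not Rww.
(F3): fails — Rdf but not Rff.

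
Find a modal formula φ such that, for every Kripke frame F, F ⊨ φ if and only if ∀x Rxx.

□q → q

A defining formula is □q → q (the T axiom).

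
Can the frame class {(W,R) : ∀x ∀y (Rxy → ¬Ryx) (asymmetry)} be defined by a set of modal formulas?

Modal frame validity is preserved under surjective bounded morphisms.
The 5-cycle (worlds 0,1,2,3,4 with 0→1→2→3→4→0) is asymmetric. Mapping every world to a single reflexive point • is a surjective bounded morphism, and the reflexive point is not asymmetric (R•• but asymmetry requires ¬R••).
So no modal formula (or set of formulas) defines exactly the asymmetric frames.

Not definable by any modal formula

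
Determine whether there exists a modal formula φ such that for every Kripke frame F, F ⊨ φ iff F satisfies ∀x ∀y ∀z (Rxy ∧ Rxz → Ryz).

This is a Sahlqvist condition; the 5 axiom ◇q → □◇q defines it.
Suppose ◇q→□◇q is valid. Take Rxy, Rxz and set V(q)={y}. Then ◇q at x, so □◇q at x, so ◇q at z, so some w with Rzw has q; w=y, i.e. Rzy. By symmetry of the argument, Ryz.

Yes, by ◇q → □◇q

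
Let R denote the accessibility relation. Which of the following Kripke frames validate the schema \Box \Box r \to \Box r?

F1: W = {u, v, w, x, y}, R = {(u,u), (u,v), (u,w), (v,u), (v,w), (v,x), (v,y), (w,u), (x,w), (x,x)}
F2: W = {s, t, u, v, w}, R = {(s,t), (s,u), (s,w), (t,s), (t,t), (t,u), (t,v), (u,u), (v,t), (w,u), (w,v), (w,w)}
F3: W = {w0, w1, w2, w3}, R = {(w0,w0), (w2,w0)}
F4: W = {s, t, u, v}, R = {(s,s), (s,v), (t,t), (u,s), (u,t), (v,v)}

F2, F3, F4

Frame correspondent (Sahlqvist): \forall x \forall y (Rxy \to \exists z (Rxz \wedge Rzy)) — i.e. density.
F1: fails — Rvy but no z with Rvz and Rzy.
F2: holds.
F3: holds.
F4: holds.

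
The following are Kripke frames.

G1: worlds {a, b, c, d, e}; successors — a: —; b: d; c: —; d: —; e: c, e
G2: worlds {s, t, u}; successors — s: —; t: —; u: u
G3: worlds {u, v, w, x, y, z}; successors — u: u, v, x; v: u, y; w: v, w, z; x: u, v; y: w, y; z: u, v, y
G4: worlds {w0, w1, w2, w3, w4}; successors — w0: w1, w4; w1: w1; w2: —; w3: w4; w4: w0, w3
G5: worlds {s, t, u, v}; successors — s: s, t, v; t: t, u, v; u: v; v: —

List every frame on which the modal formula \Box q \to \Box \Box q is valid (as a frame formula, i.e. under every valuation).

G1, G2

This is the axiom for transitivity; its first-order frame correspondent is \forall x \forall y \forall z (Rxy \wedge Ryz \to Rxz).
G1: ✓.
G2: ✓.
G3: fails — Ruv and Rvy but not Ruy.
G4: fails — Rw0w4 and Rw4w0 but not Rw0w0.
G5: fails — Rst and Rtu but not Rsu.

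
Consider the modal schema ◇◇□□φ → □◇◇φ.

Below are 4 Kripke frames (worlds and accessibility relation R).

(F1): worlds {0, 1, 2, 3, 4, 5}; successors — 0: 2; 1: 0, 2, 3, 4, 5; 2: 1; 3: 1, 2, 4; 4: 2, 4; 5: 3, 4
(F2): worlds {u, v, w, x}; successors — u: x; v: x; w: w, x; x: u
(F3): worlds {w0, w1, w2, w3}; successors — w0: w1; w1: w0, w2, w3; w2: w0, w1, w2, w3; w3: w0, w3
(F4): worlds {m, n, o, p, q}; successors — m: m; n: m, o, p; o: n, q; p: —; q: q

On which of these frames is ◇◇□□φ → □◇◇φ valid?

This is the axiom for a generalized confluence (Geach) condition; its first-order frame correspondent is ∀x ∀y ∀z ((xR²y ∧ xRz) → ∃w (yR²w ∧ zR²w)).
(F1): fails — 1R²2, 1R0 but no w with 2R²w and 0R²w.
(F2): fails — uR²u, uRx but no t with uR²t and xR²t.
(F3): condition met.
(F4): fails — nR²m, nRp but no w with mR²w and pR²w.

(F3)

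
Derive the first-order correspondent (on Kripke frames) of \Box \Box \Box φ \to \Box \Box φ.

\forall x \forall z (x R^2 z \to \exists w (x R^3 w \wedge z = w))

This is a Sahlqvist (Geach-type) schema ◇^0□^3φ → □^2◇^0φ.
Minimal-valuation argument: fix x; take any y with xR^0y and any z with xR^2z. Set V(φ) to the set of worlds R-reachable from y in exactly 3 steps. Then □^3φ holds at y, so the antecedent holds at x; validity forces ◇^0φ at z, giving a w with zR^0w and yR^3w.
First-order correspondent: \forall x \forall z (x R^2 z \to \exists w (x R^3 w \wedge z = w)).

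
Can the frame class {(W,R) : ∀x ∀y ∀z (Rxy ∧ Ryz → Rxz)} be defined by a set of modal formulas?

Yes — defined by □p → □□p

The condition is transitivity. A defining modal formula is □p → □□p.
Suppose □p→□□p is valid. Take Rxy, Ryz and set V(p)={w : Rxw}. Then □p at x, so □□p at x, so □p at y, so p at z, i.e. Rxz.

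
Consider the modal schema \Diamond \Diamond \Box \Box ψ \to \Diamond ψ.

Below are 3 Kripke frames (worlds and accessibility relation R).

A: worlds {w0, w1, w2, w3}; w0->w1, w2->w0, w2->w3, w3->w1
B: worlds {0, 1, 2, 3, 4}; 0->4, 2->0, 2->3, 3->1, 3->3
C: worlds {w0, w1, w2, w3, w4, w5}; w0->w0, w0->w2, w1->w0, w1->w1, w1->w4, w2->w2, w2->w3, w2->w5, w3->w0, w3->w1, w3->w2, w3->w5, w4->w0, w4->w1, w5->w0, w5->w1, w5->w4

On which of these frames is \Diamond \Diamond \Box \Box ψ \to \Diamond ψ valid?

C

This is the axiom for a generalized confluence (Geach) condition; its first-order frame correspondent is \forall x \forall y (x R^2 y \to \exists w (y R^2 w \wedge xRw)).
A: fails — w2R²w1 but no w with w1R²w and w2Rw.
B: fails — 2R²1 but no w with 1R²w and 2Rw.
C: holds.
Valid on: C.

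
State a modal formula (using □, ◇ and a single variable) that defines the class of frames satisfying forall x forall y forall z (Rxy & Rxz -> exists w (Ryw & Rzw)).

◇□r → □◇r

The condition is convergence. The .2 schema ◇□r → □◇r defines it.
Suppose ◇□r→□◇r is valid. Take Rxy, Rxz and set V(r)={w : Ryw}. Then □r at y so ◇□r at x, so □◇r at x, so ◇r at z, giving w with Rzw and Ryw.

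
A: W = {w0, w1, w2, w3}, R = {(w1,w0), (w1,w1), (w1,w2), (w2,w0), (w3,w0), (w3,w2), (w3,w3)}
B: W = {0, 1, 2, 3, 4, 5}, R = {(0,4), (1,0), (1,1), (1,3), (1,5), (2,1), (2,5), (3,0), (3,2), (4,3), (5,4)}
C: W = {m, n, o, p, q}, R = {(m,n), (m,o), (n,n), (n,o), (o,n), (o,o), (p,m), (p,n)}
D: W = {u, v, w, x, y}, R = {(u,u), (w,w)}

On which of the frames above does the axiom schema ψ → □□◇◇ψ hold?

D

Frame correspondent (Sahlqvist): ∀x ∀z (xR²z → ∃w (x = w ∧ zR²w)) — i.e. a generalized confluence (Geach) condition.
A: fails — w1R²w0 but no w with w1=w and w0R²w.
B: fails — 0R²3 but no w with 0=w and 3R²w.
C: fails — mR²n but no w with m=w and nR²w.
D: satisfies the condition.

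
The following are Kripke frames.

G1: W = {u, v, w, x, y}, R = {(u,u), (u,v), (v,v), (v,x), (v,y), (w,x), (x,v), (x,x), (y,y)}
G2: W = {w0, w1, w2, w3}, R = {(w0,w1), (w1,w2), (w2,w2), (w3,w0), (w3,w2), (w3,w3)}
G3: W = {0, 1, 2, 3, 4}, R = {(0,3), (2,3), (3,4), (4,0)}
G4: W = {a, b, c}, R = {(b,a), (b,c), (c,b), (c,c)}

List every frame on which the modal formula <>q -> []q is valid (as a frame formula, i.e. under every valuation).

G3

Frame correspondent (Sahlqvist): forall x forall y forall z (Rxy & Rxz -> y = z) — i.e. partial functionality.
G1: fails — u sees both u and v.
G2: fails — w3 sees both w0 and w2.
G3: condition met.
G4: fails — b sees both a and c.
Valid on: G3.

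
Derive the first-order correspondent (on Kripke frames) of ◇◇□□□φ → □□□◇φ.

This is a Sahlqvist (Geach-type) schema ◇^2□^3φ → □^3◇^1φ.
Minimal-valuation argument: fix x; take any y with xR^2y and any z with xR^3z. Set V(φ) to the set of worlds R-reachable from y in exactly 3 steps. Then □^3φ holds at y, so the antecedent holds at x; validity forces ◇^1φ at z, giving a w with zR^1w and yR^3w.
First-order correspondent: ∀x ∀y ∀z ((xR²y ∧ xR³z) → ∃w (yR³w ∧ zRw)).

∀x ∀y ∀z ((xR²y ∧ xR³z) → ∃w (yR³w ∧ zRw))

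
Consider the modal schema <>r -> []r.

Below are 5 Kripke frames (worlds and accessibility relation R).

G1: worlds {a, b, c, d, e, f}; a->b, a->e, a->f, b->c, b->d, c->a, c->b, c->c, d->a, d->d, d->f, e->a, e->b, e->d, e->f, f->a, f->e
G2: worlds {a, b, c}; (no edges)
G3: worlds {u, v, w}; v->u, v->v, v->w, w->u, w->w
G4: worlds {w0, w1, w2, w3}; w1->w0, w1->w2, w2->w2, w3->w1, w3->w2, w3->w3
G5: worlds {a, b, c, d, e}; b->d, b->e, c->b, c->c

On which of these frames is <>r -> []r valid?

This is the axiom for partial functionality; its first-order frame correspondent is forall x forall y forall z (Rxy & Rxz -> y = z).
G1: fails — a sees both b and e.
G2: holds.
G3: fails — v sees both u and v.
G4: fails — w1 sees both w0 and w2.
G5: fails — b sees both d and e.
Valid on: G2.

G2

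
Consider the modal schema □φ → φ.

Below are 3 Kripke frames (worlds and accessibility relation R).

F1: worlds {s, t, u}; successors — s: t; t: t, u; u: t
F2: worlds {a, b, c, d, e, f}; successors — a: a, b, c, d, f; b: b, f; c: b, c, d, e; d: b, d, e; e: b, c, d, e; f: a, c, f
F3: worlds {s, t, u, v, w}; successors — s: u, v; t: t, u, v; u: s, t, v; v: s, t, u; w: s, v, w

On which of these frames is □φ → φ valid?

F2

Frame correspondent (Sahlqvist): ∀x Rxx — i.e. reflexivity.
F1: fails — world s does not see itself.
F2: holds.
F3: fails — world s does not see itself.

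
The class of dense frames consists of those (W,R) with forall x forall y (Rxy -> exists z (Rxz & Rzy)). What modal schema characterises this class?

□□ψ → □ψ

The condition is density. The C4 schema □□ψ → □ψ defines it.
Suppose □□ψ→□ψ is valid. Take Rxy and set V(ψ)={w : xR²w}. Then □□ψ at x, so □ψ at x, so ψ at y, i.e. ∃z(Rxz∧Rzy).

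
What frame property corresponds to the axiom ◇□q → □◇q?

Convergence

Suppose ◇□q→□◇q is valid. Take Rxy, Rxz and set V(q)={w : Ryw}. Then □q at y so ◇□q at x, so □◇q at x, so ◇q at z, giving w with Rzw and Ryw.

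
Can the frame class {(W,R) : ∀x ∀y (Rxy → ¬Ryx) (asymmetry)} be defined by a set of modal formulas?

Not modally definable

Any modally definable frame class is closed under surjective bounded morphisms.
The 5-cycle (worlds w0,w1,w2,w3,w4 with w0→w1→w2→w3→w4→w0) is asymmetric. Mapping every world to a single reflexive point • is a surjective bounded morphism, and the reflexive point is not asymmetric (R•• but asymmetry requires ¬R••).
So no modal formula (or set of formulas) defines exactly the asymmetric frames.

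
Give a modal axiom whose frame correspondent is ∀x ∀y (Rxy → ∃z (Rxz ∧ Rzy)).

A defining formula is □□q → □q (the C4 axiom).
Suppose □□q→□q is valid. Take Rxy and set V(q)={w : xR²w}. Then □□q at x, so □q at x, so q at y, i.e. ∃z(Rxz∧Rzy).

□□q → □q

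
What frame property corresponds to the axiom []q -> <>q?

Suppose □q→◇q is valid. At any x set V(q)=W. Then □q at x, so ◇q at x, so x has a successor.

seriality: forall x exists y Rxy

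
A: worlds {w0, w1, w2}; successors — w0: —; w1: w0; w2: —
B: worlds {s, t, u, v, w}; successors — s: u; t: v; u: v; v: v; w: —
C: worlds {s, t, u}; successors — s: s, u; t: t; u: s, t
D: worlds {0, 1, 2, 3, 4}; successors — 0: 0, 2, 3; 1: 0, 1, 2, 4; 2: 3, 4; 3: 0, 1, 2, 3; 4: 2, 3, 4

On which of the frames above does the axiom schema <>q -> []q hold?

This is the axiom for partial functionality; its first-order frame correspondent is forall x forall y forall z (Rxy & Rxz -> y = z).
A: condition met.
B: condition met.
C: fails — s sees both s and u.
D: fails — 0 sees both 0 and 2.
Valid on: A, B.

A, B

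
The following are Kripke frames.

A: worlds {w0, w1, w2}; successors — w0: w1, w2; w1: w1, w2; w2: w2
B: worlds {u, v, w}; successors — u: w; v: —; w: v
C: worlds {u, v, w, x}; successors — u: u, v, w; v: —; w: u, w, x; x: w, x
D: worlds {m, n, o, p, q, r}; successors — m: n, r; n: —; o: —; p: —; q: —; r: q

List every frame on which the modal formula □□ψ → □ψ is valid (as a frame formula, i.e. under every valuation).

This is the axiom for density; its first-order frame correspondent is ∀x ∀y (Rxy → ∃z (Rxz ∧ Rzy)).
A: ✓.
B: fails — Ruw but no z with Ruz and Rzw.
C: ✓.
D: fails — Rrq but no z with Rrz and Rzq.

A, C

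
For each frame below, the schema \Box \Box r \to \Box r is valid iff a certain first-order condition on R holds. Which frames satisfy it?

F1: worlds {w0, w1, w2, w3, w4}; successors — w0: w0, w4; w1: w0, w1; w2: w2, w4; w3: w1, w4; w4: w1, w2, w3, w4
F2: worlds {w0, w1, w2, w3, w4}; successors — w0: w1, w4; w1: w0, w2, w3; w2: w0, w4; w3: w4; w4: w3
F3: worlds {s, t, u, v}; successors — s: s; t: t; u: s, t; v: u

F1

Frame correspondent (Sahlqvist): \forall x \forall y (Rxy \to \exists z (Rxz \wedge Rzy)) — i.e. density.
F1: holds.
F2: fails — Rw1w2 but no z with Rw1z and Rzw2.
F3: fails — Rvu but no z with Rvz and Rzu.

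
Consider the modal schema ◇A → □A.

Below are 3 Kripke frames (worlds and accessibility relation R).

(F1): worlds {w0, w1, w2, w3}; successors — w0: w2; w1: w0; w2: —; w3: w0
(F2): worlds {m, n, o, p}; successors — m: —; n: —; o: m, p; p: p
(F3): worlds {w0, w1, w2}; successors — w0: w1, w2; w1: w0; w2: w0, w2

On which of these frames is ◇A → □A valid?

(F1)

The schema corresponds to partial functionality: ∀x ∀y ∀z (Rxy ∧ Rxz → y = z).
(F1): ✓.
(F2): fails — o sees both m and p.
(F3): fails — w0 sees both w1 and w2.
Valid on: (F1).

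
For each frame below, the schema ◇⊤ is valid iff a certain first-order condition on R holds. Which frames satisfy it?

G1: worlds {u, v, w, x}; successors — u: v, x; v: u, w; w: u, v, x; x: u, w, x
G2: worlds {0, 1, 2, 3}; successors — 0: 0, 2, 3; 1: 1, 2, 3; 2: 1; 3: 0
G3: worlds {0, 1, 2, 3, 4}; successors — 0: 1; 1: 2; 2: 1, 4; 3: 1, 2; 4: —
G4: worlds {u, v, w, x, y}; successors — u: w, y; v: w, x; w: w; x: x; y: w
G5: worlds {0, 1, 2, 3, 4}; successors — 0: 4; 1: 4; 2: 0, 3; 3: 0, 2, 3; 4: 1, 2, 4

Frame correspondent (Sahlqvist): ∀x ∃y Rxy — i.e. seriality.
G1: satisfies the condition.
G2: satisfies the condition.
G3: fails — world 4 has no successor.
G4: satisfies the condition.
G5: satisfies the condition.

G1, G2, G4, G5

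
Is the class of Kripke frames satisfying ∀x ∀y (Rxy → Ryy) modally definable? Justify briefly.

Definable; □(□p → p) defines it

This is a Sahlqvist condition; the T□ axiom □(□p → p) defines it.
Suppose □(□p→p) is valid. Take Rxy and set V(p)={w : Ryw}. Then at y, □p holds; since □(□p→p) at x, □p→p at y, so p at y, i.e. Ryy.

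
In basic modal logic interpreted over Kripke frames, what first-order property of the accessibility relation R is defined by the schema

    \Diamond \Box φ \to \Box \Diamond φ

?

Convergence

This schema is the .2 axiom.
It corresponds to convergence: \forall x \forall y \forall z (Rxy \wedge Rxz \to \exists w (Ryw \wedge Rzw)).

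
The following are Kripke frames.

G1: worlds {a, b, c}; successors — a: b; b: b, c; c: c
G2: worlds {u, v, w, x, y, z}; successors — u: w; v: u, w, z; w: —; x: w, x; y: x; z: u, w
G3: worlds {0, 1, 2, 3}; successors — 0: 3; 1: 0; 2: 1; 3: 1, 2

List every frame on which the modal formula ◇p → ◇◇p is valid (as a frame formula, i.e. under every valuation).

G1

Frame correspondent (Sahlqvist): ∀x ∀y (xRy → ∃w (y = w ∧ xR²w)) — i.e. a generalized confluence (Geach) condition.
G1: satisfies the condition.
G2: fails — uRw but no t with w=t and uR²t.
G3: fails — 0R3 but no w with 3=w and 0R²w.
Valid on: G1.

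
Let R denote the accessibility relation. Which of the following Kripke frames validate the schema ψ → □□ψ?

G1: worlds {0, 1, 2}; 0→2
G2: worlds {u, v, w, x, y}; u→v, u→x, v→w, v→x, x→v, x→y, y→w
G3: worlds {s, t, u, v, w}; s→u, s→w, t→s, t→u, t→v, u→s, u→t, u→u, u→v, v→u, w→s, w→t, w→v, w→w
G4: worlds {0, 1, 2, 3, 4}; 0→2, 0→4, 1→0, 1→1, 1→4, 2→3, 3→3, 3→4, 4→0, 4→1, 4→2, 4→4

The schema corresponds to a generalized confluence (Geach) condition: ∀x ∀z (xR²z → ∃w (x = w ∧ z = w)).
G1: holds.
G2: fails — uR²v but u ≠ v.
G3: fails — sR²t but s ≠ t.
G4: fails — 0R²1 but 0 ≠ 1.

G1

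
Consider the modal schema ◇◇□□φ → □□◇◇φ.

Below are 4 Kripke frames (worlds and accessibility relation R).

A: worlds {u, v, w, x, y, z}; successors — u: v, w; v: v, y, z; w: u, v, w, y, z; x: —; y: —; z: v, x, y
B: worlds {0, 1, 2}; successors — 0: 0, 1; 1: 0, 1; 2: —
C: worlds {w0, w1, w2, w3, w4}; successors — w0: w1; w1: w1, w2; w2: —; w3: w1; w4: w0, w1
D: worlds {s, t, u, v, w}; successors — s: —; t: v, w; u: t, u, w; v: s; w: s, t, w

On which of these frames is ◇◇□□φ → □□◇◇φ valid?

Frame correspondent (Sahlqvist): ∀x ∀y ∀z ((xR²y ∧ xR²z) → ∃w (yR²w ∧ zR²w)) — i.e. a generalized confluence (Geach) condition.
A: fails — uR²u, uR²y but no t with uR²t and yR²t.
B: holds.
C: fails — w0R²w1, w0R²w2 but no w with w1R²w and w2R²w.
D: fails — tR²s, tR²s but no w* with sR²w* and sR²w*.
Valid on: B.

B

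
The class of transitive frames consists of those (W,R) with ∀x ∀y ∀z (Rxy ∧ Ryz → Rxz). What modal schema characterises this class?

The condition is transitivity. The 4 schema □r → □□r defines it.
Suppose □r→□□r is valid. Take Rxy, Ryz and set V(r)={w : Rxw}. Then □r at x, so □□r at x, so □r at y, so r at z, i.e. Rxz.

□r → □□r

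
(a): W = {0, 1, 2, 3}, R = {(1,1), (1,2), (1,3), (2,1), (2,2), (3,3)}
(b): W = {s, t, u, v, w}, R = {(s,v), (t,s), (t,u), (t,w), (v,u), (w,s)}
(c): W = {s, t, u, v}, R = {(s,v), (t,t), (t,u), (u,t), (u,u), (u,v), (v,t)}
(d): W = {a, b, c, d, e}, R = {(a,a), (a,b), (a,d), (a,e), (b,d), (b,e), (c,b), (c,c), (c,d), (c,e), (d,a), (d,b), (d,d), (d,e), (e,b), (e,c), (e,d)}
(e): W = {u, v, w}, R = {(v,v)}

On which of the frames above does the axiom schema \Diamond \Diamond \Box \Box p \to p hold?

The schema corresponds to a generalized confluence (Geach) condition: \forall x \forall y (x R^2 y \to \exists w (y R^2 w \wedge x = w)).
(a): fails — 1R²3 but no w with 3R²w and 1=w.
(b): fails — sR²u but no w* with uR²w* and s=w*.
(c): fails — sR²t but no w with tR²w and s=w.
(d): ✓.
(e): ✓.
Valid on: (d), (e).

(d), (e)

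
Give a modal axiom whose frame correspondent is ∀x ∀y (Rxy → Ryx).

s → □◇s

The condition is symmetry. The B schema s → □◇s defines it.
Suppose s→□◇s is valid. Take Rxy and set V(s)={x}. Then s at x, so □◇s at x, so ◇s at y, so some z with Ryz has s; z=x, i.e. Ryx.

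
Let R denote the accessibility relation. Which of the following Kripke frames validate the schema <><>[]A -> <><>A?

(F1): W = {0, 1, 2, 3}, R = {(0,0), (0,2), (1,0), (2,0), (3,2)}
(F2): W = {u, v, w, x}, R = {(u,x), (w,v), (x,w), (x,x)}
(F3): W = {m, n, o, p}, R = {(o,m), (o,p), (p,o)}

Frame correspondent (Sahlqvist): forall x forall y (x R^2 y -> exists w (yRw & x R^2 w)) — i.e. a generalized confluence (Geach) condition.
(F1): ✓.
(F2): fails — uR²w but no t with wRt and uR²t.
(F3): fails — oR²o but no w with oRw and oR²w.
Valid on: (F1).

(F1)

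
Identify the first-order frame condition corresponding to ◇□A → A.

Replacing A by ¬A and contraposing gives the equivalent schema A → □◇A.
Suppose A→□◇A is valid. Take Rxy and set V(A)={x}. Then A at x, so □◇A at x, so ◇A at y, so some z with Ryz has A; z=x, i.e. Ryx.

symmetry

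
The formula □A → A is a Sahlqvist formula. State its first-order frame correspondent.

Suppose □A→A is valid. At any x set V(A)={w : Rxw}. Then □A holds at x, so A holds at x, i.e. Rxx.
The converse is a direct semantic check.
Frame condition: ∀x Rxx.

Reflexivity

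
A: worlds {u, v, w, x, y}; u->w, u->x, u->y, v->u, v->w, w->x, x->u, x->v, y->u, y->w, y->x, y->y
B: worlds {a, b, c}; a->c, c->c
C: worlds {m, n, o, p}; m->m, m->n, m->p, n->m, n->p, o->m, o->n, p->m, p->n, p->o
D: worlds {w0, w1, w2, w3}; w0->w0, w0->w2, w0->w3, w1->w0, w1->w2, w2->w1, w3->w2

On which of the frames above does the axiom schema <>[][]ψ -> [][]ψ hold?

The schema corresponds to a generalized confluence (Geach) condition: forall x forall y forall z ((xRy & x R^2 z) -> exists w (y R^2 w & z = w)).
A: fails — uRw, uR²w but no t with wR²t and w=t.
B: holds.
C: fails — mRp, mR²o but no w with pR²w and o=w.
D: fails — w0Rw2, w0R²w1 but no w with w2R²w and w1=w.
Valid on: B.

B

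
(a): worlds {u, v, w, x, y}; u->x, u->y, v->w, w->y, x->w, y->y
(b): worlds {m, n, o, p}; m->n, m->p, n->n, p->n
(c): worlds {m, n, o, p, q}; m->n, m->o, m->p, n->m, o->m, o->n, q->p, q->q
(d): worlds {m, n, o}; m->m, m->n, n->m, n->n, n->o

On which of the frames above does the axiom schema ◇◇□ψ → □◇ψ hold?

(b)

Frame correspondent (Sahlqvist): ∀x ∀y ∀z ((xR²y ∧ xRz) → ∃w (yRw ∧ zRw)) — i.e. a generalized confluence (Geach) condition.
(a): fails — uR²w, uRx but no t with wRt and xRt.
(b): condition met.
(c): fails — mR²m, mRn but no w with mRw and nRw.
(d): fails — mR²o, mRm but no w with oRw and mRw.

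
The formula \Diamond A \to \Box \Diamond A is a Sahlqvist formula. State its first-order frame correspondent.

Suppose ◇A→□◇A is valid. Take Rxy, Rxz and set V(A)={y}. Then ◇A at x, so □◇A at x, so ◇A at z, so some w with Rzw has A; w=y, i.e. Rzy. By symmetry of the argument, Ryz.
Conversely, any frame satisfying \forall x \forall y \forall z (Rxy \wedge Rxz \to Ryz) validates the schema.
So the correspondent is the Euclidean property.

the Euclidean property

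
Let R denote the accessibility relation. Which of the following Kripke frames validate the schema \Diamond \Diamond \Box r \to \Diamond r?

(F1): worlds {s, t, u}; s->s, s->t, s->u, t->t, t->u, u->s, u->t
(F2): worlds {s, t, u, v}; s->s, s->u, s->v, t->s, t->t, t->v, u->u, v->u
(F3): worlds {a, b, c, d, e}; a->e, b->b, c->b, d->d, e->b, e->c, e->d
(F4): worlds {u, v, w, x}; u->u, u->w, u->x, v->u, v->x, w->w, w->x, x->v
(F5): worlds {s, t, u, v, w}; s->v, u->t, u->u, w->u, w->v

(F1)

Frame correspondent (Sahlqvist): \forall x \forall y (x R^2 y \to \exists w (yRw \wedge xRw)) — i.e. a generalized confluence (Geach) condition.
(F1): ✓.
(F2): fails — tR²u but no w with uRw and tRw.
(F3): fails — aR²b but no w with bRw and aRw.
(F4): fails — uR²x but no t with xRt and uRt.
(F5): fails — uR²t but no w* with tRw* and uRw*.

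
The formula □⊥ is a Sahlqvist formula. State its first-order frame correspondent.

emptiness of R: ∀x ∀y ¬Rxy

This is the Ver axiom.
It corresponds to emptiness of R: ∀x ∀y ¬Rxy.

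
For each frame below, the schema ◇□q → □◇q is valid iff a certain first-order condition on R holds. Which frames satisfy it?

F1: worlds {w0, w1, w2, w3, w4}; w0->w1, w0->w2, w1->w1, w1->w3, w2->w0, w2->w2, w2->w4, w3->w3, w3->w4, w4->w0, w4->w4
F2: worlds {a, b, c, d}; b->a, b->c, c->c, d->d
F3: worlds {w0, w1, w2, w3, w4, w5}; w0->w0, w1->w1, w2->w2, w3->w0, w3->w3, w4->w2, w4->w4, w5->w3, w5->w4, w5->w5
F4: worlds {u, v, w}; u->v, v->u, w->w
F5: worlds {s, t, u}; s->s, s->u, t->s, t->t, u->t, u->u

F4, F5

The schema corresponds to convergence: ∀x ∀y ∀z (Rxy ∧ Rxz → ∃w (Ryw ∧ Rzw)).
F1: fails — Rw0w1 and Rw0w2 but w1 and w2 have no common successor.
F2: fails — Rba and Rba but a and a have no common successor.
F3: fails — Rw5w3 and Rw5w4 but w3 and w4 have no common successor.
F4: satisfies the condition.
F5: satisfies the condition.
Valid on: F4, F5.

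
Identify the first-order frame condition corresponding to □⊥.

emptiness of R

This schema is the Ver axiom.
It corresponds to emptiness of R: ∀x ∀y ¬Rxy.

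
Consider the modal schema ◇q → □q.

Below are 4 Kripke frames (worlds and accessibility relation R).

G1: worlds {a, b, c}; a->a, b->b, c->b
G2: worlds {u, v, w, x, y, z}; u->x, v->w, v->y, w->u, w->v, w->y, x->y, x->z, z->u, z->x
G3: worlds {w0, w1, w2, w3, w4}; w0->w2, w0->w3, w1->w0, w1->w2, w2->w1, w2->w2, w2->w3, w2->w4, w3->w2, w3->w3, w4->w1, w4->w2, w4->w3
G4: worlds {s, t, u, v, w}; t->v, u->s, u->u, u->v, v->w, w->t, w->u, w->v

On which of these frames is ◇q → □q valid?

The schema corresponds to partial functionality: ∀x ∀y ∀z (Rxy ∧ Rxz → y = z).
G1: condition met.
G2: fails — v sees both w and y.
G3: fails — w0 sees both w2 and w3.
G4: fails — u sees both s and u.
Valid on: G1.

G1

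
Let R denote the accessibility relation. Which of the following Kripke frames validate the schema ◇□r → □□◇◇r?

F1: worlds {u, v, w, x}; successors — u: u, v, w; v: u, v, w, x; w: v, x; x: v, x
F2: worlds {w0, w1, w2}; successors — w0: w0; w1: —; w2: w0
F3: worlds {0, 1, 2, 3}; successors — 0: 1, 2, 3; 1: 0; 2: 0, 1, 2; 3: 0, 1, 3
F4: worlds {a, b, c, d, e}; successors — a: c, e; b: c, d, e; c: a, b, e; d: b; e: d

F1, F2

The schema corresponds to a generalized confluence (Geach) condition: ∀x ∀y ∀z ((xRy ∧ xR²z) → ∃w (yRw ∧ zR²w)).
F1: satisfies the condition.
F2: satisfies the condition.
F3: fails — 0R1, 0R²1 but no w with 1Rw and 1R²w.
F4: fails — aRe, aR²e but no w with eRw and eR²w.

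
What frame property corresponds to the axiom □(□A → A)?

Shift-reflexivity

Suppose □(□A→A) is valid. Take Rxy and set V(A)={w : Ryw}. Then at y, □A holds; since □(□A→A) at x, □A→A at y, so A at y, i.e. Ryy.
Conversely, on a frame with shift-reflexivity the schema holds at every world under every valuation.
So the correspondent is shift-reflexivity.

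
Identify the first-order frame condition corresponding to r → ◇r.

Reflexivity

Replacing r by ¬r and contraposing gives the equivalent schema □r → r.
Suppose □r→r is valid. At any x set V(r)={w : Rxw}. Then □r holds at x, so r holds at x, i.e. Rxx.
Conversely, any frame satisfying ∀x Rxx validates the schema.
Frame condition: ∀x Rxx.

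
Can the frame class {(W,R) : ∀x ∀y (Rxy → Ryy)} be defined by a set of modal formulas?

Yes, by □(□r → r)

Yes: it is shift-reflexivity, defined by the T□ schema □(□r → r).
Suppose □(□r→r) is valid. Take Rxy and set V(r)={w : Ryw}. Then at y, □r holds; since □(□r→r) at x, □r→r at y, so r at y, i.e. Ryy.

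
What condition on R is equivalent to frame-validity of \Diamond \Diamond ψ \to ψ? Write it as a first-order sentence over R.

This is a Sahlqvist (Geach-type) schema ◇^2□^0ψ → □^0◇^0ψ.
First-order correspondent: \forall x \forall y (x R^2 y \to \exists w (y = w \wedge x = w)).

\forall x \forall y (x R^2 y \to \exists w (y = w \wedge x = w))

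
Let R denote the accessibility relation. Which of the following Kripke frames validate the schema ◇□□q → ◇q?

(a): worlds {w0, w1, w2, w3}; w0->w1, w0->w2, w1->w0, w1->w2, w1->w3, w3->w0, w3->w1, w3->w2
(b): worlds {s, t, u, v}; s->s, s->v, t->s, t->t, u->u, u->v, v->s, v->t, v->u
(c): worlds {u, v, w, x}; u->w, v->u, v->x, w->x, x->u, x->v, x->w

(b)

The schema corresponds to a generalized confluence (Geach) condition: ∀x ∀y (xRy → ∃w (yR²w ∧ xRw)).
(a): fails — w0Rw2 but no w with w2R²w and w0Rw.
(b): ✓.
(c): fails — xRu but no t with uR²t and xRt.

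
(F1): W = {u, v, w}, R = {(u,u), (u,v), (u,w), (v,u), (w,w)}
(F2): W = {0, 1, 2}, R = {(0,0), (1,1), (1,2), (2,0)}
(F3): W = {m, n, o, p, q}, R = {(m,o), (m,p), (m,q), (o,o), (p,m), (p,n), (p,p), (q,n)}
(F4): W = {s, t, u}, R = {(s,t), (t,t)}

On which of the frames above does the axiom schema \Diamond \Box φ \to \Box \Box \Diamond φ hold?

(F4)

Frame correspondent (Sahlqvist): \forall x \forall y \forall z ((xRy \wedge x R^2 z) \to \exists w (yRw \wedge zRw)) — i.e. a generalized confluence (Geach) condition.
(F1): fails — uRv, uR²w but no t with vRt and wRt.
(F2): fails — 1R1, 1R²0 but no w with 1Rw and 0Rw.
(F3): fails — mRo, mR²n but no w with oRw and nRw.
(F4): satisfies the condition.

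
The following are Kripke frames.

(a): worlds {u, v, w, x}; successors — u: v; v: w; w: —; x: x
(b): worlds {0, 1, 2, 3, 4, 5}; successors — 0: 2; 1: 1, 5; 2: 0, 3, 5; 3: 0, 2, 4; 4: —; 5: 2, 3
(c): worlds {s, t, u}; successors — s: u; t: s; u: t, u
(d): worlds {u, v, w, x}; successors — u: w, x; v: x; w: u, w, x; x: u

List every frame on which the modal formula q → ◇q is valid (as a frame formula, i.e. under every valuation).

none

Frame correspondent (Sahlqvist): ∀x Rxx — i.e. reflexivity.
(a): fails — world u does not see itself.
(b): fails — world 0 does not see itself.
(c): fails — world s does not see itself.
(d): fails — world u does not see itself.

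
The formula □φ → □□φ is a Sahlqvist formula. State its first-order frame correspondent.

Suppose □φ→□□φ is valid. Take Rxy, Ryz and set V(φ)={w : Rxw}. Then □φ at x, so □□φ at x, so □φ at y, so φ at z, i.e. Rxz.
Conversely, on a frame with transitivity the schema holds at every world under every valuation.
So the correspondent is transitivity.

transitivity: ∀x ∀y ∀z (Rxy ∧ Ryz → Rxz)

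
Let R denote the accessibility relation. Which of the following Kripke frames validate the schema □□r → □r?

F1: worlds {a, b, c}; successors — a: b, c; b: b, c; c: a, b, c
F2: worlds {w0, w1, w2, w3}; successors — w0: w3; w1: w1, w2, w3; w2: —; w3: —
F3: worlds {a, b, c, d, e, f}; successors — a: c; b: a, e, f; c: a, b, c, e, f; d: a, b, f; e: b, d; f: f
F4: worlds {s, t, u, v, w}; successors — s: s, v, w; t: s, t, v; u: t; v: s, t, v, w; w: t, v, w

This is the axiom for density; its first-order frame correspondent is ∀x ∀y (Rxy → ∃z (Rxz ∧ Rzy)).
F1: holds.
F2: fails — Rw0w3 but no z with Rw0z and Rzw3.
F3: fails — Rba but no z with Rbz and Rza.
F4: holds.

F1, F4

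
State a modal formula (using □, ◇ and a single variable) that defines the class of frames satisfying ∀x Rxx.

□r → r

The condition is reflexivity. The T schema □r → r defines it.
Suppose □r→r is valid. At any x set V(r)={w : Rxw}. Then □r holds at x, so r holds at x, i.e. Rxx.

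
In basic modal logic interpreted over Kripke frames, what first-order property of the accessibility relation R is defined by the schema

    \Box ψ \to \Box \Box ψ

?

transitivity: \forall x \forall y \forall z (Rxy \wedge Ryz \to Rxz)

Suppose □ψ→□□ψ is valid. Take Rxy, Ryz and set V(ψ)={w : Rxw}. Then □ψ at x, so □□ψ at x, so □ψ at y, so ψ at z, i.e. Rxz.
The converse is a direct semantic check.
Frame condition: \forall x \forall y \forall z (Rxy \wedge Ryz \to Rxz).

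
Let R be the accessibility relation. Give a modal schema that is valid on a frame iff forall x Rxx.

A defining formula is □q → q (the T axiom).
Suppose □q→q is valid. At any x set V(q)={w : Rxw}. Then □q holds at x, so q holds at x, i.e. Rxx.

□q → q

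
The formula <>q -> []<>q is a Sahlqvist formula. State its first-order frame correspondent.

the Euclidean property: forall x forall y forall z (Rxy & Rxz -> Ryz)

Suppose ◇q→□◇q is valid. Take Rxy, Rxz and set V(q)={y}. Then ◇q at x, so □◇q at x, so ◇q at z, so some w with Rzw has q; w=y, i.e. Rzy. By symmetry of the argument, Ryz.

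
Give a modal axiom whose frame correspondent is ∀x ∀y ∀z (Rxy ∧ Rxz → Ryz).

◇p → □◇p

This is the Euclidean property; the standard corresponding axiom is 5: ◇p → □◇p.
Suppose ◇p→□◇p is valid. Take Rxy, Rxz and set V(p)={y}. Then ◇p at x, so □◇p at x, so ◇p at z, so some w with Rzw has p; w=y, i.e. Rzy. By symmetry of the argument, Ryz.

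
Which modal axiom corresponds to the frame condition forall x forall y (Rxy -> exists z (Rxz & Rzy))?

□□r → □r

This is density; the standard corresponding axiom is C4: □□r → □r.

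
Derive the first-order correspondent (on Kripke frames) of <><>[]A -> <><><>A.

forall x forall y (x R^2 y -> exists w (yRw & x R^3 w))

This is a Sahlqvist (Geach-type) schema ◇^2□^1A → □^0◇^3A.
Minimal-valuation argument: fix x; take any y with xR^2y and any z with xR^0z. Set V(A) to the set of worlds R-reachable from y in exactly 1 step. Then □^1A holds at y, so the antecedent holds at x; validity forces ◇^3A at z, giving a w with zR^3w and yR^1w.
First-order correspondent: forall x forall y (x R^2 y -> exists w (yRw & x R^3 w)).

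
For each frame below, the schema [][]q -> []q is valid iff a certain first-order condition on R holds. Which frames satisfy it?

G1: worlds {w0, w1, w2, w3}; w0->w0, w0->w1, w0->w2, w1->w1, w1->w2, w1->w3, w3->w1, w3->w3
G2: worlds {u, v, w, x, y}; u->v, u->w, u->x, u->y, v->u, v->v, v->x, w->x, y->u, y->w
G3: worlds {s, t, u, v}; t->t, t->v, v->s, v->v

G1, G3

This is the axiom for density; its first-order frame correspondent is forall x forall y (Rxy -> exists z (Rxz & Rzy)).
G1: ✓.
G2: fails — Rwx but no z with Rwz and Rzx.
G3: ✓.
Valid on: G1, G3.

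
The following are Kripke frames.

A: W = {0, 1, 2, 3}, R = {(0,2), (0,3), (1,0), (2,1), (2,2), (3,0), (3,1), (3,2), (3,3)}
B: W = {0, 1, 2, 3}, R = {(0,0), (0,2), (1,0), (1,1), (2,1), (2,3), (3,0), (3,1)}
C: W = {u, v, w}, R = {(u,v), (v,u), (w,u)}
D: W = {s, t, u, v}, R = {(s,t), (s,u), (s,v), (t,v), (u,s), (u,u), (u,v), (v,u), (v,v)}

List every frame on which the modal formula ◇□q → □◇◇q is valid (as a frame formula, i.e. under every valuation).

This is the axiom for a generalized confluence (Geach) condition; its first-order frame correspondent is ∀x ∀y ∀z ((xRy ∧ xRz) → ∃w (yRw ∧ zR²w)).
A: fails — 2R1, 2R1 but no w with 1Rw and 1R²w.
B: holds.
C: fails — uRv, uRv but no t with vRt and vR²t.
D: holds.

B, D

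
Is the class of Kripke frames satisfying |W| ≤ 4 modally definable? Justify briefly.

No

If a class were modally definable it would be closed under disjoint unions (Goldblatt–Thomason).
Any modal formula valid on each of 5 disjoint one-world frames is valid on their disjoint union (validity is preserved under disjoint unions). Each one-world frame has |W|=1≤4, but the union has |W|=5.
So the class is not modally definable.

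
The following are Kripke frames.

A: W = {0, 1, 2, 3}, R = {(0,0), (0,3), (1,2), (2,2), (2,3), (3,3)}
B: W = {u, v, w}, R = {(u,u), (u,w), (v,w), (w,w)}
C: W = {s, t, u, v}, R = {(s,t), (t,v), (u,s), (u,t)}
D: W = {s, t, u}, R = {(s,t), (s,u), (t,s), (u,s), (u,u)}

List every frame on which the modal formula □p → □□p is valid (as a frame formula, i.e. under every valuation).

This is the axiom for transitivity; its first-order frame correspondent is ∀x ∀y ∀z (Rxy ∧ Ryz → Rxz).
A: fails — R12 and R23 but not R13.
B: ✓.
C: fails — Rut and Rtv but not Ruv.
D: fails — Rus and Rst but not Rut.

B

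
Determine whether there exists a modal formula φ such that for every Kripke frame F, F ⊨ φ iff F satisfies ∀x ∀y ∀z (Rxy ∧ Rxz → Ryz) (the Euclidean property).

Definable; ◇r → □◇r defines it

The condition is the Euclidean property. A defining modal formula is ◇r → □◇r.
Suppose ◇r→□◇r is valid. Take Rxy, Rxz and set V(r)={y}. Then ◇r at x, so □◇r at x, so ◇r at z, so some w with Rzw has r; w=y, i.e. Rzy. By symmetry of the argument, Ryz.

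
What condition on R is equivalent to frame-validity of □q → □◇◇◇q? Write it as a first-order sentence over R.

∀x ∀z (xRz → ∃w (xRw ∧ zR³w))

This is a Sahlqvist (Geach-type) schema ◇^0□^1q → □^1◇^3q.
Minimal-valuation argument: fix x; take any y with xR^0y and any z with xR^1z. Set V(q) to the set of worlds R-reachable from y in exactly 1 step. Then □^1q holds at y, so the antecedent holds at x; validity forces ◇^3q at z, giving a w with zR^3w and yR^1w.
First-order correspondent: ∀x ∀z (xRz → ∃w (xRw ∧ zR³w)).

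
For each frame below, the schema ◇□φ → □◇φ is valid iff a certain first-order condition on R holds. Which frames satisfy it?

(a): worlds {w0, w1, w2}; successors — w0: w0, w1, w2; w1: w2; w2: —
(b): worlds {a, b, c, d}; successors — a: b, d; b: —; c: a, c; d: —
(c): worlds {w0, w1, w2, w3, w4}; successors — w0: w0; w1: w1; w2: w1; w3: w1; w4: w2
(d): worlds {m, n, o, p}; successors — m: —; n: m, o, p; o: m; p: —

The schema corresponds to convergence: ∀x ∀y ∀z (Rxy ∧ Rxz → ∃w (Ryw ∧ Rzw)).
(a): fails — Rw0w1 and Rw0w2 but w1 and w2 have no common successor.
(b): fails — Rad and Rad but d and d have no common successor.
(c): holds.
(d): fails — Rno and Rnm but o and m have no common successor.
Valid on: (c).

(c)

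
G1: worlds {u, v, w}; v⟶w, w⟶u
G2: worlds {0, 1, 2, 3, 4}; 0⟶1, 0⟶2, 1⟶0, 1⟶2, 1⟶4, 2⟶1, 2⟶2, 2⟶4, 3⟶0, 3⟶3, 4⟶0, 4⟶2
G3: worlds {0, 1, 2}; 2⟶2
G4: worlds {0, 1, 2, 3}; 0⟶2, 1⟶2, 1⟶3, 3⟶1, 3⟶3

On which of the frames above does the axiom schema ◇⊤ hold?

Frame correspondent (Sahlqvist): ∀x ∃y Rxy — i.e. seriality.
G1: fails — world u has no successor.
G2: satisfies the condition.
G3: fails — world 0 has no successor.
G4: fails — world 2 has no successor.

G2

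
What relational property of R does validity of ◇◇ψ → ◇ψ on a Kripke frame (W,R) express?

transitivity: ∀x ∀y ∀z (Rxy ∧ Ryz → Rxz)

This schema is equivalent to the 4 axiom □ψ → □□ψ.
It corresponds to transitivity: ∀x ∀y ∀z (Rxy ∧ Ryz → Rxz).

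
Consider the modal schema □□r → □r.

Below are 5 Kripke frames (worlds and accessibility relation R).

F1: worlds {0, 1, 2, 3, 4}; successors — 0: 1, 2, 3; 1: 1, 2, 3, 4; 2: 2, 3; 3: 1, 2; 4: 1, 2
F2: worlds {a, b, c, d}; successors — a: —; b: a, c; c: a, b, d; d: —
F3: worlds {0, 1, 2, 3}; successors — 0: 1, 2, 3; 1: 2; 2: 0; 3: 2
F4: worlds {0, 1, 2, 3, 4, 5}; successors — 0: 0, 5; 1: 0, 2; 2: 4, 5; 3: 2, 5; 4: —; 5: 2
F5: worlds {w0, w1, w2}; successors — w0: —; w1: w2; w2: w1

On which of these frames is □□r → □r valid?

F1

This is the axiom for density; its first-order frame correspondent is ∀x ∀y (Rxy → ∃z (Rxz ∧ Rzy)).
F1: holds.
F2: fails — Rbc but no z with Rbz and Rzc.
F3: fails — R32 but no z with R3z and Rz2.
F4: fails — R12 but no z with R1z and Rz2.
F5: fails — Rw1w2 but no z with Rw1z and Rzw2.
Valid on: F1.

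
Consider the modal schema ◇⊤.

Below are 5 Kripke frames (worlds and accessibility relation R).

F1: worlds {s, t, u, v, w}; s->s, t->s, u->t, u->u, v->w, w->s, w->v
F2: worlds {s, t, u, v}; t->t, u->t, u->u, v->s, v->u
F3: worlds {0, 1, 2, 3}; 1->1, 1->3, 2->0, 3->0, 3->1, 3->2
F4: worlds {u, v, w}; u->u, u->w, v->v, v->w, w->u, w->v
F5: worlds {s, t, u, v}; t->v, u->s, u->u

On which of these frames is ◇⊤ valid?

F1, F4

Frame correspondent (Sahlqvist): ∀x ∃y Rxy — i.e. seriality.
F1: ✓.
F2: fails — world s has no successor.
F3: fails — world 0 has no successor.
F4: ✓.
F5: fails — world s has no successor.
Valid on: F1, F4.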